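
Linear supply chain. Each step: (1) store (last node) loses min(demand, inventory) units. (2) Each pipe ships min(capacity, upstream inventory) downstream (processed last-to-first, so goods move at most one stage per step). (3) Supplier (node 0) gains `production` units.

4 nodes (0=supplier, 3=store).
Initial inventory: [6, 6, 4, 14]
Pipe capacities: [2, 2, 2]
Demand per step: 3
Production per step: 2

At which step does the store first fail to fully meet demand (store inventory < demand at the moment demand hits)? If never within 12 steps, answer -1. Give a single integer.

Step 1: demand=3,sold=3 ship[2->3]=2 ship[1->2]=2 ship[0->1]=2 prod=2 -> [6 6 4 13]
Step 2: demand=3,sold=3 ship[2->3]=2 ship[1->2]=2 ship[0->1]=2 prod=2 -> [6 6 4 12]
Step 3: demand=3,sold=3 ship[2->3]=2 ship[1->2]=2 ship[0->1]=2 prod=2 -> [6 6 4 11]
Step 4: demand=3,sold=3 ship[2->3]=2 ship[1->2]=2 ship[0->1]=2 prod=2 -> [6 6 4 10]
Step 5: demand=3,sold=3 ship[2->3]=2 ship[1->2]=2 ship[0->1]=2 prod=2 -> [6 6 4 9]
Step 6: demand=3,sold=3 ship[2->3]=2 ship[1->2]=2 ship[0->1]=2 prod=2 -> [6 6 4 8]
Step 7: demand=3,sold=3 ship[2->3]=2 ship[1->2]=2 ship[0->1]=2 prod=2 -> [6 6 4 7]
Step 8: demand=3,sold=3 ship[2->3]=2 ship[1->2]=2 ship[0->1]=2 prod=2 -> [6 6 4 6]
Step 9: demand=3,sold=3 ship[2->3]=2 ship[1->2]=2 ship[0->1]=2 prod=2 -> [6 6 4 5]
Step 10: demand=3,sold=3 ship[2->3]=2 ship[1->2]=2 ship[0->1]=2 prod=2 -> [6 6 4 4]
Step 11: demand=3,sold=3 ship[2->3]=2 ship[1->2]=2 ship[0->1]=2 prod=2 -> [6 6 4 3]
Step 12: demand=3,sold=3 ship[2->3]=2 ship[1->2]=2 ship[0->1]=2 prod=2 -> [6 6 4 2]
No stockout in 12 steps

-1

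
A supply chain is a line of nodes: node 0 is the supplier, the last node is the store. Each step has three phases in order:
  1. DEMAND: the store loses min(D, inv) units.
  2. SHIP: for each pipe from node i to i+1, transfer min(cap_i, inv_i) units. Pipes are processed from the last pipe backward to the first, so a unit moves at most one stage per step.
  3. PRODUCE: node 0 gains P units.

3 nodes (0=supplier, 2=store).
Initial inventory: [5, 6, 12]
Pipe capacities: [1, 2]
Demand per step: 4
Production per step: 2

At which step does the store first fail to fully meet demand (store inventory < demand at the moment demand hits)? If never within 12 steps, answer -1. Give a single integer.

Step 1: demand=4,sold=4 ship[1->2]=2 ship[0->1]=1 prod=2 -> [6 5 10]
Step 2: demand=4,sold=4 ship[1->2]=2 ship[0->1]=1 prod=2 -> [7 4 8]
Step 3: demand=4,sold=4 ship[1->2]=2 ship[0->1]=1 prod=2 -> [8 3 6]
Step 4: demand=4,sold=4 ship[1->2]=2 ship[0->1]=1 prod=2 -> [9 2 4]
Step 5: demand=4,sold=4 ship[1->2]=2 ship[0->1]=1 prod=2 -> [10 1 2]
Step 6: demand=4,sold=2 ship[1->2]=1 ship[0->1]=1 prod=2 -> [11 1 1]
Step 7: demand=4,sold=1 ship[1->2]=1 ship[0->1]=1 prod=2 -> [12 1 1]
Step 8: demand=4,sold=1 ship[1->2]=1 ship[0->1]=1 prod=2 -> [13 1 1]
Step 9: demand=4,sold=1 ship[1->2]=1 ship[0->1]=1 prod=2 -> [14 1 1]
Step 10: demand=4,sold=1 ship[1->2]=1 ship[0->1]=1 prod=2 -> [15 1 1]
Step 11: demand=4,sold=1 ship[1->2]=1 ship[0->1]=1 prod=2 -> [16 1 1]
Step 12: demand=4,sold=1 ship[1->2]=1 ship[0->1]=1 prod=2 -> [17 1 1]
First stockout at step 6

6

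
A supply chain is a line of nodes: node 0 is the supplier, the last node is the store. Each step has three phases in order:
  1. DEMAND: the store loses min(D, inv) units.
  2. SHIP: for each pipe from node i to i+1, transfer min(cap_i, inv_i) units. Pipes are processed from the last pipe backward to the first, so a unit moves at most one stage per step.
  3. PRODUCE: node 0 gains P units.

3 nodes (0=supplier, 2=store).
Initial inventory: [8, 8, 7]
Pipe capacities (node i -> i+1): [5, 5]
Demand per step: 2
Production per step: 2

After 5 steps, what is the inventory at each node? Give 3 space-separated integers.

Step 1: demand=2,sold=2 ship[1->2]=5 ship[0->1]=5 prod=2 -> inv=[5 8 10]
Step 2: demand=2,sold=2 ship[1->2]=5 ship[0->1]=5 prod=2 -> inv=[2 8 13]
Step 3: demand=2,sold=2 ship[1->2]=5 ship[0->1]=2 prod=2 -> inv=[2 5 16]
Step 4: demand=2,sold=2 ship[1->2]=5 ship[0->1]=2 prod=2 -> inv=[2 2 19]
Step 5: demand=2,sold=2 ship[1->2]=2 ship[0->1]=2 prod=2 -> inv=[2 2 19]

2 2 19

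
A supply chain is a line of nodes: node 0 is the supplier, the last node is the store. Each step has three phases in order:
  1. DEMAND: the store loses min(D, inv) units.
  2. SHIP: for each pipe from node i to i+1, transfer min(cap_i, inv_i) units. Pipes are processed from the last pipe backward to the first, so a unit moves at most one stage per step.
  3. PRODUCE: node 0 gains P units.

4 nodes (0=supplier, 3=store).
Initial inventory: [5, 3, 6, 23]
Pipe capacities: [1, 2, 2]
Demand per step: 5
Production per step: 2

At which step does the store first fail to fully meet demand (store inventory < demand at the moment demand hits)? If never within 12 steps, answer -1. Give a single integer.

Step 1: demand=5,sold=5 ship[2->3]=2 ship[1->2]=2 ship[0->1]=1 prod=2 -> [6 2 6 20]
Step 2: demand=5,sold=5 ship[2->3]=2 ship[1->2]=2 ship[0->1]=1 prod=2 -> [7 1 6 17]
Step 3: demand=5,sold=5 ship[2->3]=2 ship[1->2]=1 ship[0->1]=1 prod=2 -> [8 1 5 14]
Step 4: demand=5,sold=5 ship[2->3]=2 ship[1->2]=1 ship[0->1]=1 prod=2 -> [9 1 4 11]
Step 5: demand=5,sold=5 ship[2->3]=2 ship[1->2]=1 ship[0->1]=1 prod=2 -> [10 1 3 8]
Step 6: demand=5,sold=5 ship[2->3]=2 ship[1->2]=1 ship[0->1]=1 prod=2 -> [11 1 2 5]
Step 7: demand=5,sold=5 ship[2->3]=2 ship[1->2]=1 ship[0->1]=1 prod=2 -> [12 1 1 2]
Step 8: demand=5,sold=2 ship[2->3]=1 ship[1->2]=1 ship[0->1]=1 prod=2 -> [13 1 1 1]
Step 9: demand=5,sold=1 ship[2->3]=1 ship[1->2]=1 ship[0->1]=1 prod=2 -> [14 1 1 1]
Step 10: demand=5,sold=1 ship[2->3]=1 ship[1->2]=1 ship[0->1]=1 prod=2 -> [15 1 1 1]
Step 11: demand=5,sold=1 ship[2->3]=1 ship[1->2]=1 ship[0->1]=1 prod=2 -> [16 1 1 1]
Step 12: demand=5,sold=1 ship[2->3]=1 ship[1->2]=1 ship[0->1]=1 prod=2 -> [17 1 1 1]
First stockout at step 8

8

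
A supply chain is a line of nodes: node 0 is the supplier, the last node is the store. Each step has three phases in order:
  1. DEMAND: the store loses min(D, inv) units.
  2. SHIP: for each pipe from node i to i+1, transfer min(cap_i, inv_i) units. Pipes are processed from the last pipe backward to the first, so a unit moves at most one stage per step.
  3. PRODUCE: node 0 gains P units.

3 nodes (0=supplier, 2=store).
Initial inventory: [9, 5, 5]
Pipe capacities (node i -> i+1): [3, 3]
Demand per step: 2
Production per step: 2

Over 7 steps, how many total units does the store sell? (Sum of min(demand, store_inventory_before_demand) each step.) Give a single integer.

Answer: 14

Derivation:
Step 1: sold=2 (running total=2) -> [8 5 6]
Step 2: sold=2 (running total=4) -> [7 5 7]
Step 3: sold=2 (running total=6) -> [6 5 8]
Step 4: sold=2 (running total=8) -> [5 5 9]
Step 5: sold=2 (running total=10) -> [4 5 10]
Step 6: sold=2 (running total=12) -> [3 5 11]
Step 7: sold=2 (running total=14) -> [2 5 12]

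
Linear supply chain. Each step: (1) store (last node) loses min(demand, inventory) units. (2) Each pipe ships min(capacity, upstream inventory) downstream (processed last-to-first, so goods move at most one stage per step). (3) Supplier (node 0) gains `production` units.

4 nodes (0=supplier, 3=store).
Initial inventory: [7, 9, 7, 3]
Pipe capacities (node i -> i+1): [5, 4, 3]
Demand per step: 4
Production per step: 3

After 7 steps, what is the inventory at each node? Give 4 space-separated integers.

Step 1: demand=4,sold=3 ship[2->3]=3 ship[1->2]=4 ship[0->1]=5 prod=3 -> inv=[5 10 8 3]
Step 2: demand=4,sold=3 ship[2->3]=3 ship[1->2]=4 ship[0->1]=5 prod=3 -> inv=[3 11 9 3]
Step 3: demand=4,sold=3 ship[2->3]=3 ship[1->2]=4 ship[0->1]=3 prod=3 -> inv=[3 10 10 3]
Step 4: demand=4,sold=3 ship[2->3]=3 ship[1->2]=4 ship[0->1]=3 prod=3 -> inv=[3 9 11 3]
Step 5: demand=4,sold=3 ship[2->3]=3 ship[1->2]=4 ship[0->1]=3 prod=3 -> inv=[3 8 12 3]
Step 6: demand=4,sold=3 ship[2->3]=3 ship[1->2]=4 ship[0->1]=3 prod=3 -> inv=[3 7 13 3]
Step 7: demand=4,sold=3 ship[2->3]=3 ship[1->2]=4 ship[0->1]=3 prod=3 -> inv=[3 6 14 3]

3 6 14 3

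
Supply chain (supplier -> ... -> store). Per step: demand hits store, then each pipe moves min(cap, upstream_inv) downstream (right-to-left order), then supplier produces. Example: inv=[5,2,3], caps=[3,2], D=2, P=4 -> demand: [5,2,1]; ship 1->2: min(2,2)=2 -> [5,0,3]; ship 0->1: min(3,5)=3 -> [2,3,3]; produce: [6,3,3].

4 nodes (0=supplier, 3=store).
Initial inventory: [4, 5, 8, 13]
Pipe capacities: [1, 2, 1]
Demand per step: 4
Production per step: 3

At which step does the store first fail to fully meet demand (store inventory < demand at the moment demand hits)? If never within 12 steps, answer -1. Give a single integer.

Step 1: demand=4,sold=4 ship[2->3]=1 ship[1->2]=2 ship[0->1]=1 prod=3 -> [6 4 9 10]
Step 2: demand=4,sold=4 ship[2->3]=1 ship[1->2]=2 ship[0->1]=1 prod=3 -> [8 3 10 7]
Step 3: demand=4,sold=4 ship[2->3]=1 ship[1->2]=2 ship[0->1]=1 prod=3 -> [10 2 11 4]
Step 4: demand=4,sold=4 ship[2->3]=1 ship[1->2]=2 ship[0->1]=1 prod=3 -> [12 1 12 1]
Step 5: demand=4,sold=1 ship[2->3]=1 ship[1->2]=1 ship[0->1]=1 prod=3 -> [14 1 12 1]
Step 6: demand=4,sold=1 ship[2->3]=1 ship[1->2]=1 ship[0->1]=1 prod=3 -> [16 1 12 1]
Step 7: demand=4,sold=1 ship[2->3]=1 ship[1->2]=1 ship[0->1]=1 prod=3 -> [18 1 12 1]
Step 8: demand=4,sold=1 ship[2->3]=1 ship[1->2]=1 ship[0->1]=1 prod=3 -> [20 1 12 1]
Step 9: demand=4,sold=1 ship[2->3]=1 ship[1->2]=1 ship[0->1]=1 prod=3 -> [22 1 12 1]
Step 10: demand=4,sold=1 ship[2->3]=1 ship[1->2]=1 ship[0->1]=1 prod=3 -> [24 1 12 1]
Step 11: demand=4,sold=1 ship[2->3]=1 ship[1->2]=1 ship[0->1]=1 prod=3 -> [26 1 12 1]
Step 12: demand=4,sold=1 ship[2->3]=1 ship[1->2]=1 ship[0->1]=1 prod=3 -> [28 1 12 1]
First stockout at step 5

5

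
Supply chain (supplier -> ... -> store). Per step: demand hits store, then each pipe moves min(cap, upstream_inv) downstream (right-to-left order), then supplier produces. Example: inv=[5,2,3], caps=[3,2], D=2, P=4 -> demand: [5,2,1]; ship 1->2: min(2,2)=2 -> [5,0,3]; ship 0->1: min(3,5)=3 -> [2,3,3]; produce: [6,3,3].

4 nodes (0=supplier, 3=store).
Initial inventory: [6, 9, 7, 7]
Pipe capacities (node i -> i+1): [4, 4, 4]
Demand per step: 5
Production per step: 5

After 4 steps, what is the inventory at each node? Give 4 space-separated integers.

Step 1: demand=5,sold=5 ship[2->3]=4 ship[1->2]=4 ship[0->1]=4 prod=5 -> inv=[7 9 7 6]
Step 2: demand=5,sold=5 ship[2->3]=4 ship[1->2]=4 ship[0->1]=4 prod=5 -> inv=[8 9 7 5]
Step 3: demand=5,sold=5 ship[2->3]=4 ship[1->2]=4 ship[0->1]=4 prod=5 -> inv=[9 9 7 4]
Step 4: demand=5,sold=4 ship[2->3]=4 ship[1->2]=4 ship[0->1]=4 prod=5 -> inv=[10 9 7 4]

10 9 7 4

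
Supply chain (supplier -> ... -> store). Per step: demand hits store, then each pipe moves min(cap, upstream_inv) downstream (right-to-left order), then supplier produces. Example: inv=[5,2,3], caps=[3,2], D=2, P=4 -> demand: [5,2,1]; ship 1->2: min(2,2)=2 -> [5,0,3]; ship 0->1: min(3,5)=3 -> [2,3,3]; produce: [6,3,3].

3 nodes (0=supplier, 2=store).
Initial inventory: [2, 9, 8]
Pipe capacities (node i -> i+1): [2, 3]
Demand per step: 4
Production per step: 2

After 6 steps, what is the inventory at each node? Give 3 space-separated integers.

Step 1: demand=4,sold=4 ship[1->2]=3 ship[0->1]=2 prod=2 -> inv=[2 8 7]
Step 2: demand=4,sold=4 ship[1->2]=3 ship[0->1]=2 prod=2 -> inv=[2 7 6]
Step 3: demand=4,sold=4 ship[1->2]=3 ship[0->1]=2 prod=2 -> inv=[2 6 5]
Step 4: demand=4,sold=4 ship[1->2]=3 ship[0->1]=2 prod=2 -> inv=[2 5 4]
Step 5: demand=4,sold=4 ship[1->2]=3 ship[0->1]=2 prod=2 -> inv=[2 4 3]
Step 6: demand=4,sold=3 ship[1->2]=3 ship[0->1]=2 prod=2 -> inv=[2 3 3]

2 3 3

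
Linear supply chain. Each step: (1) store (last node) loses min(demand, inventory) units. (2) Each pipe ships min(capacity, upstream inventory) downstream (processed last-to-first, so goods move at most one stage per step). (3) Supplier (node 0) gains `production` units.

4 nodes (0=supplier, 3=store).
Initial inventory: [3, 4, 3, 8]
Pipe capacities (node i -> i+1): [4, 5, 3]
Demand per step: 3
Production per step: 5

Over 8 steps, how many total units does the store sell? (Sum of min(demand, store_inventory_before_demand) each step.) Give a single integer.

Answer: 24

Derivation:
Step 1: sold=3 (running total=3) -> [5 3 4 8]
Step 2: sold=3 (running total=6) -> [6 4 4 8]
Step 3: sold=3 (running total=9) -> [7 4 5 8]
Step 4: sold=3 (running total=12) -> [8 4 6 8]
Step 5: sold=3 (running total=15) -> [9 4 7 8]
Step 6: sold=3 (running total=18) -> [10 4 8 8]
Step 7: sold=3 (running total=21) -> [11 4 9 8]
Step 8: sold=3 (running total=24) -> [12 4 10 8]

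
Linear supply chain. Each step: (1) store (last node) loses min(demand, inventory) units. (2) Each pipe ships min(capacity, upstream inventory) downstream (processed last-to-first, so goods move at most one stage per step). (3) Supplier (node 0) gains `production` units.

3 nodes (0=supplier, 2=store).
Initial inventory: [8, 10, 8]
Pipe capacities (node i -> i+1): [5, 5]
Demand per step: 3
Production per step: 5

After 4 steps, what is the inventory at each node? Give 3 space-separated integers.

Step 1: demand=3,sold=3 ship[1->2]=5 ship[0->1]=5 prod=5 -> inv=[8 10 10]
Step 2: demand=3,sold=3 ship[1->2]=5 ship[0->1]=5 prod=5 -> inv=[8 10 12]
Step 3: demand=3,sold=3 ship[1->2]=5 ship[0->1]=5 prod=5 -> inv=[8 10 14]
Step 4: demand=3,sold=3 ship[1->2]=5 ship[0->1]=5 prod=5 -> inv=[8 10 16]

8 10 16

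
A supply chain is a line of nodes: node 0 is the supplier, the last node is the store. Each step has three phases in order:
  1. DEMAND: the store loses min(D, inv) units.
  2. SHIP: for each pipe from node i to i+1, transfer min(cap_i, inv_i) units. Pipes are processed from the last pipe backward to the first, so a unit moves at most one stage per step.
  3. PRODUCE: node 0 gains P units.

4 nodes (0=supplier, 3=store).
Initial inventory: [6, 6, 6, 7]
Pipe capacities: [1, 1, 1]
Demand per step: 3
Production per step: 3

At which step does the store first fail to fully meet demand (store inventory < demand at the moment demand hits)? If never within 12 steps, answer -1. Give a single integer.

Step 1: demand=3,sold=3 ship[2->3]=1 ship[1->2]=1 ship[0->1]=1 prod=3 -> [8 6 6 5]
Step 2: demand=3,sold=3 ship[2->3]=1 ship[1->2]=1 ship[0->1]=1 prod=3 -> [10 6 6 3]
Step 3: demand=3,sold=3 ship[2->3]=1 ship[1->2]=1 ship[0->1]=1 prod=3 -> [12 6 6 1]
Step 4: demand=3,sold=1 ship[2->3]=1 ship[1->2]=1 ship[0->1]=1 prod=3 -> [14 6 6 1]
Step 5: demand=3,sold=1 ship[2->3]=1 ship[1->2]=1 ship[0->1]=1 prod=3 -> [16 6 6 1]
Step 6: demand=3,sold=1 ship[2->3]=1 ship[1->2]=1 ship[0->1]=1 prod=3 -> [18 6 6 1]
Step 7: demand=3,sold=1 ship[2->3]=1 ship[1->2]=1 ship[0->1]=1 prod=3 -> [20 6 6 1]
Step 8: demand=3,sold=1 ship[2->3]=1 ship[1->2]=1 ship[0->1]=1 prod=3 -> [22 6 6 1]
Step 9: demand=3,sold=1 ship[2->3]=1 ship[1->2]=1 ship[0->1]=1 prod=3 -> [24 6 6 1]
Step 10: demand=3,sold=1 ship[2->3]=1 ship[1->2]=1 ship[0->1]=1 prod=3 -> [26 6 6 1]
Step 11: demand=3,sold=1 ship[2->3]=1 ship[1->2]=1 ship[0->1]=1 prod=3 -> [28 6 6 1]
Step 12: demand=3,sold=1 ship[2->3]=1 ship[1->2]=1 ship[0->1]=1 prod=3 -> [30 6 6 1]
First stockout at step 4

4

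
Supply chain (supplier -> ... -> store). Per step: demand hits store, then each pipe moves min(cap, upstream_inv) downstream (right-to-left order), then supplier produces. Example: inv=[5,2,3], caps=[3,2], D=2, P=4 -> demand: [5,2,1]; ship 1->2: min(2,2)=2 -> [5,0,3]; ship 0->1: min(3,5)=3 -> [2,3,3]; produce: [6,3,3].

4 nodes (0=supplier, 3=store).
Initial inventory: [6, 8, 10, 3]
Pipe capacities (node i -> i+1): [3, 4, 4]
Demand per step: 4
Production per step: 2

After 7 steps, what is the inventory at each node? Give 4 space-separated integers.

Step 1: demand=4,sold=3 ship[2->3]=4 ship[1->2]=4 ship[0->1]=3 prod=2 -> inv=[5 7 10 4]
Step 2: demand=4,sold=4 ship[2->3]=4 ship[1->2]=4 ship[0->1]=3 prod=2 -> inv=[4 6 10 4]
Step 3: demand=4,sold=4 ship[2->3]=4 ship[1->2]=4 ship[0->1]=3 prod=2 -> inv=[3 5 10 4]
Step 4: demand=4,sold=4 ship[2->3]=4 ship[1->2]=4 ship[0->1]=3 prod=2 -> inv=[2 4 10 4]
Step 5: demand=4,sold=4 ship[2->3]=4 ship[1->2]=4 ship[0->1]=2 prod=2 -> inv=[2 2 10 4]
Step 6: demand=4,sold=4 ship[2->3]=4 ship[1->2]=2 ship[0->1]=2 prod=2 -> inv=[2 2 8 4]
Step 7: demand=4,sold=4 ship[2->3]=4 ship[1->2]=2 ship[0->1]=2 prod=2 -> inv=[2 2 6 4]

2 2 6 4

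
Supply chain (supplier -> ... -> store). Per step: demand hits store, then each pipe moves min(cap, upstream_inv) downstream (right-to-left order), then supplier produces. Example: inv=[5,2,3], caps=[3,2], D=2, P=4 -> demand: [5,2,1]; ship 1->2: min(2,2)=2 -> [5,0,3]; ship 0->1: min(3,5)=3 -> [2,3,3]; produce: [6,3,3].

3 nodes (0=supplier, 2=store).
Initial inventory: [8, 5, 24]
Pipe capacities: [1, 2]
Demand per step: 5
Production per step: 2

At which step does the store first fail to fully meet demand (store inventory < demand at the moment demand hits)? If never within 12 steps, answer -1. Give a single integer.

Step 1: demand=5,sold=5 ship[1->2]=2 ship[0->1]=1 prod=2 -> [9 4 21]
Step 2: demand=5,sold=5 ship[1->2]=2 ship[0->1]=1 prod=2 -> [10 3 18]
Step 3: demand=5,sold=5 ship[1->2]=2 ship[0->1]=1 prod=2 -> [11 2 15]
Step 4: demand=5,sold=5 ship[1->2]=2 ship[0->1]=1 prod=2 -> [12 1 12]
Step 5: demand=5,sold=5 ship[1->2]=1 ship[0->1]=1 prod=2 -> [13 1 8]
Step 6: demand=5,sold=5 ship[1->2]=1 ship[0->1]=1 prod=2 -> [14 1 4]
Step 7: demand=5,sold=4 ship[1->2]=1 ship[0->1]=1 prod=2 -> [15 1 1]
Step 8: demand=5,sold=1 ship[1->2]=1 ship[0->1]=1 prod=2 -> [16 1 1]
Step 9: demand=5,sold=1 ship[1->2]=1 ship[0->1]=1 prod=2 -> [17 1 1]
Step 10: demand=5,sold=1 ship[1->2]=1 ship[0->1]=1 prod=2 -> [18 1 1]
Step 11: demand=5,sold=1 ship[1->2]=1 ship[0->1]=1 prod=2 -> [19 1 1]
Step 12: demand=5,sold=1 ship[1->2]=1 ship[0->1]=1 prod=2 -> [20 1 1]
First stockout at step 7

7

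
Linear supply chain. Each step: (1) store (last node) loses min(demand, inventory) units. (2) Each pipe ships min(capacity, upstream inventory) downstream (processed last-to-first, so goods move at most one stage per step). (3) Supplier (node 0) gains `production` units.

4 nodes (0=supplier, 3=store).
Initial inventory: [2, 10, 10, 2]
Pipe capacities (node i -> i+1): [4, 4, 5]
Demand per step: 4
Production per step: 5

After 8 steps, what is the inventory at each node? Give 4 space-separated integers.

Step 1: demand=4,sold=2 ship[2->3]=5 ship[1->2]=4 ship[0->1]=2 prod=5 -> inv=[5 8 9 5]
Step 2: demand=4,sold=4 ship[2->3]=5 ship[1->2]=4 ship[0->1]=4 prod=5 -> inv=[6 8 8 6]
Step 3: demand=4,sold=4 ship[2->3]=5 ship[1->2]=4 ship[0->1]=4 prod=5 -> inv=[7 8 7 7]
Step 4: demand=4,sold=4 ship[2->3]=5 ship[1->2]=4 ship[0->1]=4 prod=5 -> inv=[8 8 6 8]
Step 5: demand=4,sold=4 ship[2->3]=5 ship[1->2]=4 ship[0->1]=4 prod=5 -> inv=[9 8 5 9]
Step 6: demand=4,sold=4 ship[2->3]=5 ship[1->2]=4 ship[0->1]=4 prod=5 -> inv=[10 8 4 10]
Step 7: demand=4,sold=4 ship[2->3]=4 ship[1->2]=4 ship[0->1]=4 prod=5 -> inv=[11 8 4 10]
Step 8: demand=4,sold=4 ship[2->3]=4 ship[1->2]=4 ship[0->1]=4 prod=5 -> inv=[12 8 4 10]

12 8 4 10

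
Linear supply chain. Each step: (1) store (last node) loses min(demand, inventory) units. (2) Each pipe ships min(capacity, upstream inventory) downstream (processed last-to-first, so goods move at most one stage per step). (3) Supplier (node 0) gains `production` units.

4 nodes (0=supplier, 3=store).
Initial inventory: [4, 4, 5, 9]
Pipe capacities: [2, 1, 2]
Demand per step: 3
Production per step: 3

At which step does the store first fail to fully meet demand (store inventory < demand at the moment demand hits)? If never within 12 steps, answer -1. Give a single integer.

Step 1: demand=3,sold=3 ship[2->3]=2 ship[1->2]=1 ship[0->1]=2 prod=3 -> [5 5 4 8]
Step 2: demand=3,sold=3 ship[2->3]=2 ship[1->2]=1 ship[0->1]=2 prod=3 -> [6 6 3 7]
Step 3: demand=3,sold=3 ship[2->3]=2 ship[1->2]=1 ship[0->1]=2 prod=3 -> [7 7 2 6]
Step 4: demand=3,sold=3 ship[2->3]=2 ship[1->2]=1 ship[0->1]=2 prod=3 -> [8 8 1 5]
Step 5: demand=3,sold=3 ship[2->3]=1 ship[1->2]=1 ship[0->1]=2 prod=3 -> [9 9 1 3]
Step 6: demand=3,sold=3 ship[2->3]=1 ship[1->2]=1 ship[0->1]=2 prod=3 -> [10 10 1 1]
Step 7: demand=3,sold=1 ship[2->3]=1 ship[1->2]=1 ship[0->1]=2 prod=3 -> [11 11 1 1]
Step 8: demand=3,sold=1 ship[2->3]=1 ship[1->2]=1 ship[0->1]=2 prod=3 -> [12 12 1 1]
Step 9: demand=3,sold=1 ship[2->3]=1 ship[1->2]=1 ship[0->1]=2 prod=3 -> [13 13 1 1]
Step 10: demand=3,sold=1 ship[2->3]=1 ship[1->2]=1 ship[0->1]=2 prod=3 -> [14 14 1 1]
Step 11: demand=3,sold=1 ship[2->3]=1 ship[1->2]=1 ship[0->1]=2 prod=3 -> [15 15 1 1]
Step 12: demand=3,sold=1 ship[2->3]=1 ship[1->2]=1 ship[0->1]=2 prod=3 -> [16 16 1 1]
First stockout at step 7

7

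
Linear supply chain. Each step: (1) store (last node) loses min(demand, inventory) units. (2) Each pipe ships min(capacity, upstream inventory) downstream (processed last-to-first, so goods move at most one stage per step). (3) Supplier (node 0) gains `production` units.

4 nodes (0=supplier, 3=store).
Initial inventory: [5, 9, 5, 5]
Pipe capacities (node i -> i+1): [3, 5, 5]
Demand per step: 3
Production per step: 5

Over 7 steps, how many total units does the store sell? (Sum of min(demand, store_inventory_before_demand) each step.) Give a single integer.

Step 1: sold=3 (running total=3) -> [7 7 5 7]
Step 2: sold=3 (running total=6) -> [9 5 5 9]
Step 3: sold=3 (running total=9) -> [11 3 5 11]
Step 4: sold=3 (running total=12) -> [13 3 3 13]
Step 5: sold=3 (running total=15) -> [15 3 3 13]
Step 6: sold=3 (running total=18) -> [17 3 3 13]
Step 7: sold=3 (running total=21) -> [19 3 3 13]

Answer: 21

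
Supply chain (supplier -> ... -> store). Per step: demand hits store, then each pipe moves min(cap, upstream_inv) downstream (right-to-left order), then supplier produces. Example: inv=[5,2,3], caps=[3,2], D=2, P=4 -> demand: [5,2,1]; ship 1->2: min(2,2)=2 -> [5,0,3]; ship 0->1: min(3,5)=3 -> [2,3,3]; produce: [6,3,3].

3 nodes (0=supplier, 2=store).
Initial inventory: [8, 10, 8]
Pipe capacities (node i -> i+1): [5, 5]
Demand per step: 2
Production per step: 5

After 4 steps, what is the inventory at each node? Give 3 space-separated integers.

Step 1: demand=2,sold=2 ship[1->2]=5 ship[0->1]=5 prod=5 -> inv=[8 10 11]
Step 2: demand=2,sold=2 ship[1->2]=5 ship[0->1]=5 prod=5 -> inv=[8 10 14]
Step 3: demand=2,sold=2 ship[1->2]=5 ship[0->1]=5 prod=5 -> inv=[8 10 17]
Step 4: demand=2,sold=2 ship[1->2]=5 ship[0->1]=5 prod=5 -> inv=[8 10 20]

8 10 20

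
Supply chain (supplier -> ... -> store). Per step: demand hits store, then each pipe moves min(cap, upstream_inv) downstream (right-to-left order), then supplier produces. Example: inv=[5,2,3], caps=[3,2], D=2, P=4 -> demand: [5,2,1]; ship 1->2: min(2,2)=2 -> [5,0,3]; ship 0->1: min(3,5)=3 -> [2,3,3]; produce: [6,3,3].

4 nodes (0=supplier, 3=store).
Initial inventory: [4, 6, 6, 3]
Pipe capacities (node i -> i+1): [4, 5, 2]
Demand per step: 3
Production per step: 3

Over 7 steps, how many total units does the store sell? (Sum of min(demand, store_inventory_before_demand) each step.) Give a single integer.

Step 1: sold=3 (running total=3) -> [3 5 9 2]
Step 2: sold=2 (running total=5) -> [3 3 12 2]
Step 3: sold=2 (running total=7) -> [3 3 13 2]
Step 4: sold=2 (running total=9) -> [3 3 14 2]
Step 5: sold=2 (running total=11) -> [3 3 15 2]
Step 6: sold=2 (running total=13) -> [3 3 16 2]
Step 7: sold=2 (running total=15) -> [3 3 17 2]

Answer: 15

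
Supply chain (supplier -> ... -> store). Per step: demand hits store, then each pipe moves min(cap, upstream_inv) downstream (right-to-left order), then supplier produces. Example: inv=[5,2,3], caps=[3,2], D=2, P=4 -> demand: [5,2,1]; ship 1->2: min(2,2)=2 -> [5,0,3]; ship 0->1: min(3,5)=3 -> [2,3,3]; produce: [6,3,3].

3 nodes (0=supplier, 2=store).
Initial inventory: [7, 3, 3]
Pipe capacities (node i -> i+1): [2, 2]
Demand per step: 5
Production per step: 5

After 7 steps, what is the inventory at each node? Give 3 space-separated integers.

Step 1: demand=5,sold=3 ship[1->2]=2 ship[0->1]=2 prod=5 -> inv=[10 3 2]
Step 2: demand=5,sold=2 ship[1->2]=2 ship[0->1]=2 prod=5 -> inv=[13 3 2]
Step 3: demand=5,sold=2 ship[1->2]=2 ship[0->1]=2 prod=5 -> inv=[16 3 2]
Step 4: demand=5,sold=2 ship[1->2]=2 ship[0->1]=2 prod=5 -> inv=[19 3 2]
Step 5: demand=5,sold=2 ship[1->2]=2 ship[0->1]=2 prod=5 -> inv=[22 3 2]
Step 6: demand=5,sold=2 ship[1->2]=2 ship[0->1]=2 prod=5 -> inv=[25 3 2]
Step 7: demand=5,sold=2 ship[1->2]=2 ship[0->1]=2 prod=5 -> inv=[28 3 2]

28 3 2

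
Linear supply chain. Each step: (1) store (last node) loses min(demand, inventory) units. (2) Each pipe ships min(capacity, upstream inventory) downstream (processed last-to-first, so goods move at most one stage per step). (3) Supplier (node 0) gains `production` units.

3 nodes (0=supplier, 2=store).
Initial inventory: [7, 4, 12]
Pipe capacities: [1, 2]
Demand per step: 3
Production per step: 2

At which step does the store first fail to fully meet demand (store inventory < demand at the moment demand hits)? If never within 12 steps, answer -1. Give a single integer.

Step 1: demand=3,sold=3 ship[1->2]=2 ship[0->1]=1 prod=2 -> [8 3 11]
Step 2: demand=3,sold=3 ship[1->2]=2 ship[0->1]=1 prod=2 -> [9 2 10]
Step 3: demand=3,sold=3 ship[1->2]=2 ship[0->1]=1 prod=2 -> [10 1 9]
Step 4: demand=3,sold=3 ship[1->2]=1 ship[0->1]=1 prod=2 -> [11 1 7]
Step 5: demand=3,sold=3 ship[1->2]=1 ship[0->1]=1 prod=2 -> [12 1 5]
Step 6: demand=3,sold=3 ship[1->2]=1 ship[0->1]=1 prod=2 -> [13 1 3]
Step 7: demand=3,sold=3 ship[1->2]=1 ship[0->1]=1 prod=2 -> [14 1 1]
Step 8: demand=3,sold=1 ship[1->2]=1 ship[0->1]=1 prod=2 -> [15 1 1]
Step 9: demand=3,sold=1 ship[1->2]=1 ship[0->1]=1 prod=2 -> [16 1 1]
Step 10: demand=3,sold=1 ship[1->2]=1 ship[0->1]=1 prod=2 -> [17 1 1]
Step 11: demand=3,sold=1 ship[1->2]=1 ship[0->1]=1 prod=2 -> [18 1 1]
Step 12: demand=3,sold=1 ship[1->2]=1 ship[0->1]=1 prod=2 -> [19 1 1]
First stockout at step 8

8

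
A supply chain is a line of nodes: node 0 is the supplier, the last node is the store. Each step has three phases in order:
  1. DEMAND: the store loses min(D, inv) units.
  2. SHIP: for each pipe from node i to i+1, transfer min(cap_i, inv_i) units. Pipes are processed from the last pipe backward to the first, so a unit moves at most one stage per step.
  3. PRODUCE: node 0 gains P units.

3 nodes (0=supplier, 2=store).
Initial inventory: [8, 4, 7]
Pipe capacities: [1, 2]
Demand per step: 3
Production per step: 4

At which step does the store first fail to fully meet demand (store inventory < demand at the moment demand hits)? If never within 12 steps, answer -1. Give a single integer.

Step 1: demand=3,sold=3 ship[1->2]=2 ship[0->1]=1 prod=4 -> [11 3 6]
Step 2: demand=3,sold=3 ship[1->2]=2 ship[0->1]=1 prod=4 -> [14 2 5]
Step 3: demand=3,sold=3 ship[1->2]=2 ship[0->1]=1 prod=4 -> [17 1 4]
Step 4: demand=3,sold=3 ship[1->2]=1 ship[0->1]=1 prod=4 -> [20 1 2]
Step 5: demand=3,sold=2 ship[1->2]=1 ship[0->1]=1 prod=4 -> [23 1 1]
Step 6: demand=3,sold=1 ship[1->2]=1 ship[0->1]=1 prod=4 -> [26 1 1]
Step 7: demand=3,sold=1 ship[1->2]=1 ship[0->1]=1 prod=4 -> [29 1 1]
Step 8: demand=3,sold=1 ship[1->2]=1 ship[0->1]=1 prod=4 -> [32 1 1]
Step 9: demand=3,sold=1 ship[1->2]=1 ship[0->1]=1 prod=4 -> [35 1 1]
Step 10: demand=3,sold=1 ship[1->2]=1 ship[0->1]=1 prod=4 -> [38 1 1]
Step 11: demand=3,sold=1 ship[1->2]=1 ship[0->1]=1 prod=4 -> [41 1 1]
Step 12: demand=3,sold=1 ship[1->2]=1 ship[0->1]=1 prod=4 -> [44 1 1]
First stockout at step 5

5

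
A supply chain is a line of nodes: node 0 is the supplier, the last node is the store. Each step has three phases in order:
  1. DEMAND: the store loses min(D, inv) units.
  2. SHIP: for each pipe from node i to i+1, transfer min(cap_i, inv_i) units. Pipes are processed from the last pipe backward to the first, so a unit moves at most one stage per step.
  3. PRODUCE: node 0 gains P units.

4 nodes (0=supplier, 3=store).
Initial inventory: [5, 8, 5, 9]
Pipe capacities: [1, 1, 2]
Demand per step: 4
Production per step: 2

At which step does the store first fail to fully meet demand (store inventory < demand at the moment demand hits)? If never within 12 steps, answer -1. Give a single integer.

Step 1: demand=4,sold=4 ship[2->3]=2 ship[1->2]=1 ship[0->1]=1 prod=2 -> [6 8 4 7]
Step 2: demand=4,sold=4 ship[2->3]=2 ship[1->2]=1 ship[0->1]=1 prod=2 -> [7 8 3 5]
Step 3: demand=4,sold=4 ship[2->3]=2 ship[1->2]=1 ship[0->1]=1 prod=2 -> [8 8 2 3]
Step 4: demand=4,sold=3 ship[2->3]=2 ship[1->2]=1 ship[0->1]=1 prod=2 -> [9 8 1 2]
Step 5: demand=4,sold=2 ship[2->3]=1 ship[1->2]=1 ship[0->1]=1 prod=2 -> [10 8 1 1]
Step 6: demand=4,sold=1 ship[2->3]=1 ship[1->2]=1 ship[0->1]=1 prod=2 -> [11 8 1 1]
Step 7: demand=4,sold=1 ship[2->3]=1 ship[1->2]=1 ship[0->1]=1 prod=2 -> [12 8 1 1]
Step 8: demand=4,sold=1 ship[2->3]=1 ship[1->2]=1 ship[0->1]=1 prod=2 -> [13 8 1 1]
Step 9: demand=4,sold=1 ship[2->3]=1 ship[1->2]=1 ship[0->1]=1 prod=2 -> [14 8 1 1]
Step 10: demand=4,sold=1 ship[2->3]=1 ship[1->2]=1 ship[0->1]=1 prod=2 -> [15 8 1 1]
Step 11: demand=4,sold=1 ship[2->3]=1 ship[1->2]=1 ship[0->1]=1 prod=2 -> [16 8 1 1]
Step 12: demand=4,sold=1 ship[2->3]=1 ship[1->2]=1 ship[0->1]=1 prod=2 -> [17 8 1 1]
First stockout at step 4

4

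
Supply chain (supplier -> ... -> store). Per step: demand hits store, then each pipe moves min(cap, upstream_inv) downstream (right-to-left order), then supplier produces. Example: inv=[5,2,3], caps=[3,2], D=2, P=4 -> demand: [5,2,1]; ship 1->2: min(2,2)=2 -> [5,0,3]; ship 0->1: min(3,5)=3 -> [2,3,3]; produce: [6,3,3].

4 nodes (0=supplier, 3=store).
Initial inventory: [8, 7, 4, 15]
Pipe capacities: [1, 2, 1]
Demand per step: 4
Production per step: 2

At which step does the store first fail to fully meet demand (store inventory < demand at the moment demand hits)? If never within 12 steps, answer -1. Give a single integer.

Step 1: demand=4,sold=4 ship[2->3]=1 ship[1->2]=2 ship[0->1]=1 prod=2 -> [9 6 5 12]
Step 2: demand=4,sold=4 ship[2->3]=1 ship[1->2]=2 ship[0->1]=1 prod=2 -> [10 5 6 9]
Step 3: demand=4,sold=4 ship[2->3]=1 ship[1->2]=2 ship[0->1]=1 prod=2 -> [11 4 7 6]
Step 4: demand=4,sold=4 ship[2->3]=1 ship[1->2]=2 ship[0->1]=1 prod=2 -> [12 3 8 3]
Step 5: demand=4,sold=3 ship[2->3]=1 ship[1->2]=2 ship[0->1]=1 prod=2 -> [13 2 9 1]
Step 6: demand=4,sold=1 ship[2->3]=1 ship[1->2]=2 ship[0->1]=1 prod=2 -> [14 1 10 1]
Step 7: demand=4,sold=1 ship[2->3]=1 ship[1->2]=1 ship[0->1]=1 prod=2 -> [15 1 10 1]
Step 8: demand=4,sold=1 ship[2->3]=1 ship[1->2]=1 ship[0->1]=1 prod=2 -> [16 1 10 1]
Step 9: demand=4,sold=1 ship[2->3]=1 ship[1->2]=1 ship[0->1]=1 prod=2 -> [17 1 10 1]
Step 10: demand=4,sold=1 ship[2->3]=1 ship[1->2]=1 ship[0->1]=1 prod=2 -> [18 1 10 1]
Step 11: demand=4,sold=1 ship[2->3]=1 ship[1->2]=1 ship[0->1]=1 prod=2 -> [19 1 10 1]
Step 12: demand=4,sold=1 ship[2->3]=1 ship[1->2]=1 ship[0->1]=1 prod=2 -> [20 1 10 1]
First stockout at step 5

5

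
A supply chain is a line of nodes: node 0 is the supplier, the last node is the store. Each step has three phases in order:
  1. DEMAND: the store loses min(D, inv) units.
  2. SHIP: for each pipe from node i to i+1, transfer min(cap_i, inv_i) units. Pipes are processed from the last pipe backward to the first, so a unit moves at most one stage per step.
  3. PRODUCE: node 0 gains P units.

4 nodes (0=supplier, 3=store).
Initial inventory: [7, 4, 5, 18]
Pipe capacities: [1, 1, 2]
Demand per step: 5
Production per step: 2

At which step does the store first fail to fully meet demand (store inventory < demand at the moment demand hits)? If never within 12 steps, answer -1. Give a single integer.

Step 1: demand=5,sold=5 ship[2->3]=2 ship[1->2]=1 ship[0->1]=1 prod=2 -> [8 4 4 15]
Step 2: demand=5,sold=5 ship[2->3]=2 ship[1->2]=1 ship[0->1]=1 prod=2 -> [9 4 3 12]
Step 3: demand=5,sold=5 ship[2->3]=2 ship[1->2]=1 ship[0->1]=1 prod=2 -> [10 4 2 9]
Step 4: demand=5,sold=5 ship[2->3]=2 ship[1->2]=1 ship[0->1]=1 prod=2 -> [11 4 1 6]
Step 5: demand=5,sold=5 ship[2->3]=1 ship[1->2]=1 ship[0->1]=1 prod=2 -> [12 4 1 2]
Step 6: demand=5,sold=2 ship[2->3]=1 ship[1->2]=1 ship[0->1]=1 prod=2 -> [13 4 1 1]
Step 7: demand=5,sold=1 ship[2->3]=1 ship[1->2]=1 ship[0->1]=1 prod=2 -> [14 4 1 1]
Step 8: demand=5,sold=1 ship[2->3]=1 ship[1->2]=1 ship[0->1]=1 prod=2 -> [15 4 1 1]
Step 9: demand=5,sold=1 ship[2->3]=1 ship[1->2]=1 ship[0->1]=1 prod=2 -> [16 4 1 1]
Step 10: demand=5,sold=1 ship[2->3]=1 ship[1->2]=1 ship[0->1]=1 prod=2 -> [17 4 1 1]
Step 11: demand=5,sold=1 ship[2->3]=1 ship[1->2]=1 ship[0->1]=1 prod=2 -> [18 4 1 1]
Step 12: demand=5,sold=1 ship[2->3]=1 ship[1->2]=1 ship[0->1]=1 prod=2 -> [19 4 1 1]
First stockout at step 6

6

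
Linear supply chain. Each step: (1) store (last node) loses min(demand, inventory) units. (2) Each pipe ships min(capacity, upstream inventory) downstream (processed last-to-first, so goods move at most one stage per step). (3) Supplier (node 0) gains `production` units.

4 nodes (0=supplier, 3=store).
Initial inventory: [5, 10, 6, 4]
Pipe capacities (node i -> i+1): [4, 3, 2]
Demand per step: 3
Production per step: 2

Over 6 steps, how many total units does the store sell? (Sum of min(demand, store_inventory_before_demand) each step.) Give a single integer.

Answer: 14

Derivation:
Step 1: sold=3 (running total=3) -> [3 11 7 3]
Step 2: sold=3 (running total=6) -> [2 11 8 2]
Step 3: sold=2 (running total=8) -> [2 10 9 2]
Step 4: sold=2 (running total=10) -> [2 9 10 2]
Step 5: sold=2 (running total=12) -> [2 8 11 2]
Step 6: sold=2 (running total=14) -> [2 7 12 2]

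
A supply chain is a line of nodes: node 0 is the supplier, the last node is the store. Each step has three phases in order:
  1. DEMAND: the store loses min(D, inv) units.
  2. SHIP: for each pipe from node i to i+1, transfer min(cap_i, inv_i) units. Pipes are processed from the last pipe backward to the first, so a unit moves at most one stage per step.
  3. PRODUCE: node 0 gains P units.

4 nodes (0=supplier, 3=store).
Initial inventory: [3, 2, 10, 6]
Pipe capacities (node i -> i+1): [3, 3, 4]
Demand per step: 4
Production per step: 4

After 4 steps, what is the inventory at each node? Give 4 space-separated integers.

Step 1: demand=4,sold=4 ship[2->3]=4 ship[1->2]=2 ship[0->1]=3 prod=4 -> inv=[4 3 8 6]
Step 2: demand=4,sold=4 ship[2->3]=4 ship[1->2]=3 ship[0->1]=3 prod=4 -> inv=[5 3 7 6]
Step 3: demand=4,sold=4 ship[2->3]=4 ship[1->2]=3 ship[0->1]=3 prod=4 -> inv=[6 3 6 6]
Step 4: demand=4,sold=4 ship[2->3]=4 ship[1->2]=3 ship[0->1]=3 prod=4 -> inv=[7 3 5 6]

7 3 5 6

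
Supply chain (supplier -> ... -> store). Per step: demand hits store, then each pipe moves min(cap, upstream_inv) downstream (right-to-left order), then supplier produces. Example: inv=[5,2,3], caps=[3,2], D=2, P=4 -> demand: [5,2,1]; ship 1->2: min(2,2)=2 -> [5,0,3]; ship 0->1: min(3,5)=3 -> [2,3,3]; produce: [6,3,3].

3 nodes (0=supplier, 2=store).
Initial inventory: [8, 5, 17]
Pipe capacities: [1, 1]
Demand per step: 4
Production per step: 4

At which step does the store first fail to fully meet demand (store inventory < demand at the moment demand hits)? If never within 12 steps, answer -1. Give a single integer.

Step 1: demand=4,sold=4 ship[1->2]=1 ship[0->1]=1 prod=4 -> [11 5 14]
Step 2: demand=4,sold=4 ship[1->2]=1 ship[0->1]=1 prod=4 -> [14 5 11]
Step 3: demand=4,sold=4 ship[1->2]=1 ship[0->1]=1 prod=4 -> [17 5 8]
Step 4: demand=4,sold=4 ship[1->2]=1 ship[0->1]=1 prod=4 -> [20 5 5]
Step 5: demand=4,sold=4 ship[1->2]=1 ship[0->1]=1 prod=4 -> [23 5 2]
Step 6: demand=4,sold=2 ship[1->2]=1 ship[0->1]=1 prod=4 -> [26 5 1]
Step 7: demand=4,sold=1 ship[1->2]=1 ship[0->1]=1 prod=4 -> [29 5 1]
Step 8: demand=4,sold=1 ship[1->2]=1 ship[0->1]=1 prod=4 -> [32 5 1]
Step 9: demand=4,sold=1 ship[1->2]=1 ship[0->1]=1 prod=4 -> [35 5 1]
Step 10: demand=4,sold=1 ship[1->2]=1 ship[0->1]=1 prod=4 -> [38 5 1]
Step 11: demand=4,sold=1 ship[1->2]=1 ship[0->1]=1 prod=4 -> [41 5 1]
Step 12: demand=4,sold=1 ship[1->2]=1 ship[0->1]=1 prod=4 -> [44 5 1]
First stockout at step 6

6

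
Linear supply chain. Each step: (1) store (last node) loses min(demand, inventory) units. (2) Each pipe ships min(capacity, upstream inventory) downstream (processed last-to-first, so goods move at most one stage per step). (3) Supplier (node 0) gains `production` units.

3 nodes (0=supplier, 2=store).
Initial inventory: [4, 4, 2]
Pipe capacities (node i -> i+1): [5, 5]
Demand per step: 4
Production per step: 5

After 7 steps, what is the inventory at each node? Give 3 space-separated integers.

Step 1: demand=4,sold=2 ship[1->2]=4 ship[0->1]=4 prod=5 -> inv=[5 4 4]
Step 2: demand=4,sold=4 ship[1->2]=4 ship[0->1]=5 prod=5 -> inv=[5 5 4]
Step 3: demand=4,sold=4 ship[1->2]=5 ship[0->1]=5 prod=5 -> inv=[5 5 5]
Step 4: demand=4,sold=4 ship[1->2]=5 ship[0->1]=5 prod=5 -> inv=[5 5 6]
Step 5: demand=4,sold=4 ship[1->2]=5 ship[0->1]=5 prod=5 -> inv=[5 5 7]
Step 6: demand=4,sold=4 ship[1->2]=5 ship[0->1]=5 prod=5 -> inv=[5 5 8]
Step 7: demand=4,sold=4 ship[1->2]=5 ship[0->1]=5 prod=5 -> inv=[5 5 9]

5 5 9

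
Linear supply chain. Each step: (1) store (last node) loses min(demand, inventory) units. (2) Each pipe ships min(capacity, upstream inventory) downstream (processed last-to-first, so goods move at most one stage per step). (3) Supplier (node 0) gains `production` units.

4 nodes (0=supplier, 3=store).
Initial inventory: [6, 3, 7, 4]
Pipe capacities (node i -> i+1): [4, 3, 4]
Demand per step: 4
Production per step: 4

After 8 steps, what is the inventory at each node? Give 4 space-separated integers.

Step 1: demand=4,sold=4 ship[2->3]=4 ship[1->2]=3 ship[0->1]=4 prod=4 -> inv=[6 4 6 4]
Step 2: demand=4,sold=4 ship[2->3]=4 ship[1->2]=3 ship[0->1]=4 prod=4 -> inv=[6 5 5 4]
Step 3: demand=4,sold=4 ship[2->3]=4 ship[1->2]=3 ship[0->1]=4 prod=4 -> inv=[6 6 4 4]
Step 4: demand=4,sold=4 ship[2->3]=4 ship[1->2]=3 ship[0->1]=4 prod=4 -> inv=[6 7 3 4]
Step 5: demand=4,sold=4 ship[2->3]=3 ship[1->2]=3 ship[0->1]=4 prod=4 -> inv=[6 8 3 3]
Step 6: demand=4,sold=3 ship[2->3]=3 ship[1->2]=3 ship[0->1]=4 prod=4 -> inv=[6 9 3 3]
Step 7: demand=4,sold=3 ship[2->3]=3 ship[1->2]=3 ship[0->1]=4 prod=4 -> inv=[6 10 3 3]
Step 8: demand=4,sold=3 ship[2->3]=3 ship[1->2]=3 ship[0->1]=4 prod=4 -> inv=[6 11 3 3]

6 11 3 3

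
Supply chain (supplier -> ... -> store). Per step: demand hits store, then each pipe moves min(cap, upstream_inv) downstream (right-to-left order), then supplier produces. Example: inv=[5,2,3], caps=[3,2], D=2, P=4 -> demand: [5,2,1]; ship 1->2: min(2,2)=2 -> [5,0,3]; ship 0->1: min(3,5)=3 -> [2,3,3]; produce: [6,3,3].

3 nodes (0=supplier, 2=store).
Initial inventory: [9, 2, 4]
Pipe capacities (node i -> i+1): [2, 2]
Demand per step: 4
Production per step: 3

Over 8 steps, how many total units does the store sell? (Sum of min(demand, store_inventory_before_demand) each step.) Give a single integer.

Step 1: sold=4 (running total=4) -> [10 2 2]
Step 2: sold=2 (running total=6) -> [11 2 2]
Step 3: sold=2 (running total=8) -> [12 2 2]
Step 4: sold=2 (running total=10) -> [13 2 2]
Step 5: sold=2 (running total=12) -> [14 2 2]
Step 6: sold=2 (running total=14) -> [15 2 2]
Step 7: sold=2 (running total=16) -> [16 2 2]
Step 8: sold=2 (running total=18) -> [17 2 2]

Answer: 18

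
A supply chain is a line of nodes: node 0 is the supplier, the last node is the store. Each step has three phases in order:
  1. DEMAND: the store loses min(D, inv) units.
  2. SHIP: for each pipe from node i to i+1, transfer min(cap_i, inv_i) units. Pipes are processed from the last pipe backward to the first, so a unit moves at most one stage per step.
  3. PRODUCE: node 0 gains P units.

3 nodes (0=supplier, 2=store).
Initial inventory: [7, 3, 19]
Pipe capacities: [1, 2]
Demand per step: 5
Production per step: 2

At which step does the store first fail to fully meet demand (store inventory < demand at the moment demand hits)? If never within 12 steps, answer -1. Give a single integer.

Step 1: demand=5,sold=5 ship[1->2]=2 ship[0->1]=1 prod=2 -> [8 2 16]
Step 2: demand=5,sold=5 ship[1->2]=2 ship[0->1]=1 prod=2 -> [9 1 13]
Step 3: demand=5,sold=5 ship[1->2]=1 ship[0->1]=1 prod=2 -> [10 1 9]
Step 4: demand=5,sold=5 ship[1->2]=1 ship[0->1]=1 prod=2 -> [11 1 5]
Step 5: demand=5,sold=5 ship[1->2]=1 ship[0->1]=1 prod=2 -> [12 1 1]
Step 6: demand=5,sold=1 ship[1->2]=1 ship[0->1]=1 prod=2 -> [13 1 1]
Step 7: demand=5,sold=1 ship[1->2]=1 ship[0->1]=1 prod=2 -> [14 1 1]
Step 8: demand=5,sold=1 ship[1->2]=1 ship[0->1]=1 prod=2 -> [15 1 1]
Step 9: demand=5,sold=1 ship[1->2]=1 ship[0->1]=1 prod=2 -> [16 1 1]
Step 10: demand=5,sold=1 ship[1->2]=1 ship[0->1]=1 prod=2 -> [17 1 1]
Step 11: demand=5,sold=1 ship[1->2]=1 ship[0->1]=1 prod=2 -> [18 1 1]
Step 12: demand=5,sold=1 ship[1->2]=1 ship[0->1]=1 prod=2 -> [19 1 1]
First stockout at step 6

6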